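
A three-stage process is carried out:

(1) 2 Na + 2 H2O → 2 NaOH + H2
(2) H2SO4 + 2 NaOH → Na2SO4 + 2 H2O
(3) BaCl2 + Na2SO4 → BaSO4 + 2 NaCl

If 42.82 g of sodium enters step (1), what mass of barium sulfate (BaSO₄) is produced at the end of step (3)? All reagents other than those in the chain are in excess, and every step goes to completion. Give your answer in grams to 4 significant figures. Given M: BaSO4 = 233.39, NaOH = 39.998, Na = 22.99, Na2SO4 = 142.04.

n(Na) = 42.82 / 22.99 = 1.8625 mol.
Reaction (1): Na→NaOH ratio 2:2 ⇒ n(NaOH) = 1.8625 mol.
Reaction (2): NaOH→Na2SO4 ratio 2:1 ⇒ n(Na2SO4) = 0.93127 mol.
Reaction (3): Na2SO4→BaSO4 ratio 1:1 ⇒ n(BaSO4) = 0.93127 mol.
Mass of BaSO4 = 0.93127 × 233.39 = 217.35 g.

217.4 g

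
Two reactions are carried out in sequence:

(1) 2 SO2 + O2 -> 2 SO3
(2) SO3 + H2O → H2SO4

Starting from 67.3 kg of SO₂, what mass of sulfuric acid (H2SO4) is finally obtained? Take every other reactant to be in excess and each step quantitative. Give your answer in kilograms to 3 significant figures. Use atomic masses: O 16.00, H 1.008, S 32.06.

103 kg

M(SO2) = 32.06 + 2(16.00) = 64.06 g/mol.
M(H2SO4) = 2(1.008) + 32.06 + 4(16.00) = 98.076 g/mol.
67.3 kg = 67300 g.
n(SO2) = 67300 / 64.06 = 1051 mol.
Step 1 gives a 2:2 ratio of SO2 to SO3, so n(SO3) = 1051 mol.
In step 2 the SO3:H2SO4 ratio is 1:1, so n(H2SO4) = 1051 mol.
Mass of H2SO4 = 1051 × 98.076 = 103000 g = 103 kg.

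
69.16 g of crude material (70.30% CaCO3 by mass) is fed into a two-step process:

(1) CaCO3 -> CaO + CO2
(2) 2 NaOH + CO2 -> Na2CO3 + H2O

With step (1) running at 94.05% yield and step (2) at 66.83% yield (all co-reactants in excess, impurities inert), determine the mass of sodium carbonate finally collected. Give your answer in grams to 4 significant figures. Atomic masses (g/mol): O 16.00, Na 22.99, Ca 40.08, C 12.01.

32.36 g

Pure CaCO3 = 69.16 × 0.7030 = 48.619 g.
M(CaCO3) = 40.08 + 12.01 + 3(16.00) = 100.09 g/mol.
M(Na2CO3) = 2(22.99) + 12.01 + 3(16.00) = 105.99 g/mol.
n(CaCO3) = 48.619 / 100.09 = 0.48576 mol.
Step 1 (CaCO3:CO2 = 1:1): theoretical n(CO2) = 0.48576 mol; at 94.05% yield, n(CO2) = 0.45686 mol.
Step 2 (CO2:Na2CO3 = 1:1): theoretical n(Na2CO3) = 0.45686 mol, so theoretical mass = 0.45686 × 105.99 = 48.422 g.
At 66.83% yield, actual mass of Na2CO3 = 48.422 × 0.6683 = 32.360 g.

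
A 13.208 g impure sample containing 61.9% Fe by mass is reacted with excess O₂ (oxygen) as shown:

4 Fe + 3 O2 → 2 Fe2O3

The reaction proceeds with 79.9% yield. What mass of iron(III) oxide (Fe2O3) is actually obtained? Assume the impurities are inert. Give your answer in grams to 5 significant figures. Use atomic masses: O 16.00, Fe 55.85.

Pure Fe available = 13.208 g × 0.619 = 8.17575 g.
M(Fe) = 55.85 g/mol.
M(Fe2O3) = 2(55.85) + 3(16.00) = 159.70 g/mol.
n(Fe) = 8.17575 g / 55.85 g/mol = 0.146388 mol.
From the equation the Fe:Fe2O3 mole ratio is 4:2, so n(Fe2O3) = 0.146388 × 2/4 = 0.0731938 mol.
Mass of Fe2O3 = 0.0731938 mol × 159.70 g/mol = 11.6891 g.
Actual mass collected = 11.6891 g × 0.799 = 9.33956 g.

9.3396 g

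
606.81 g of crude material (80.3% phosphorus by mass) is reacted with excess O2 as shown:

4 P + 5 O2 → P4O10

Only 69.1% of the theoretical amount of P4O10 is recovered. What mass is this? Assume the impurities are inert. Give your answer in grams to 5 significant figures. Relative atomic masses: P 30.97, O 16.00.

771.58 g

Pure P available = 606.81 g × 0.803 = 487.268 g.
M(P) = 30.97 g/mol.
M(P4O10) = 4(30.97) + 10(16.00) = 283.88 g/mol.
n(P) = 487.268 g / 30.97 g/mol = 15.7336 mol.
From the equation the P:P4O10 mole ratio is 4:1, so n(P4O10) = 15.7336 × 1/4 = 3.93339 mol.
Mass of P4O10 = 3.93339 mol × 283.88 g/mol = 1116.61 g.
Actual mass collected = 1116.61 g × 0.691 = 771.578 g.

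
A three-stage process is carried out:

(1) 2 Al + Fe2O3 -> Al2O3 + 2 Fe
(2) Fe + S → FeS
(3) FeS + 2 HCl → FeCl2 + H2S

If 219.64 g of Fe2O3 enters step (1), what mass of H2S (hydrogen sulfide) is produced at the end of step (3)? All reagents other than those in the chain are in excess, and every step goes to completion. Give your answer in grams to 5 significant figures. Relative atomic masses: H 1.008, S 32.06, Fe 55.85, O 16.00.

M(Fe2O3) = 2(55.85) + 3(16.00) = 159.70 g/mol.
M(H2S) = 2(1.008) + 32.06 = 34.076 g/mol.
n(Fe2O3) = 219.64 / 159.70 = 1.37533 mol.
Reaction (1): Fe2O3→Fe ratio 1:2 ⇒ n(Fe) = 2.75066 mol.
Reaction (2): Fe→FeS ratio 1:1 ⇒ n(FeS) = 2.75066 mol.
Reaction (3): FeS→H2S ratio 1:1 ⇒ n(H2S) = 2.75066 mol.
Mass of H2S = 2.75066 × 34.076 = 93.7314 g.

93.731 g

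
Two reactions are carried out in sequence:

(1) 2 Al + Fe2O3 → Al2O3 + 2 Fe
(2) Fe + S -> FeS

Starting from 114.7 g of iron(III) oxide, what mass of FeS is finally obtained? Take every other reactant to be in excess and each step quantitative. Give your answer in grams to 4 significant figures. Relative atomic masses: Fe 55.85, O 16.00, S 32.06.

126.3 g

M(Fe2O3) = 2(55.85) + 3(16.00) = 159.70 g/mol.
M(FeS) = 55.85 + 32.06 = 87.91 g/mol.
n(Fe2O3) = 114.70 / 159.70 = 0.71822 mol.
Step 1 gives a 1:2 ratio of Fe2O3 to Fe, so n(Fe) = 1.4364 mol.
In step 2 the Fe:FeS ratio is 1:1, so n(FeS) = 1.4364 mol.
Mass of FeS = 1.4364 × 87.91 = 126.28 g.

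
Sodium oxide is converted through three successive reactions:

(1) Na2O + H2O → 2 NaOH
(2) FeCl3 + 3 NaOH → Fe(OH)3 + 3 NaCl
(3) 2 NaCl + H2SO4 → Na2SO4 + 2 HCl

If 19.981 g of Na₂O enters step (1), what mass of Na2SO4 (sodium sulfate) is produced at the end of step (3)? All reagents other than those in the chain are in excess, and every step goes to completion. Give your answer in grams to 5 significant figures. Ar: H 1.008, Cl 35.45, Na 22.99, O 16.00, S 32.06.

45.791 g

M(Na2O) = 2(22.99) + 16.00 = 61.98 g/mol.
M(Na2SO4) = 2(22.99) + 32.06 + 4(16.00) = 142.04 g/mol.
n(Na2O) = 19.981 / 61.98 = 0.322378 mol.
Reaction (1): Na2O→NaOH ratio 1:2 ⇒ n(NaOH) = 0.644756 mol.
Reaction (2): NaOH→NaCl ratio 3:3 ⇒ n(NaCl) = 0.644756 mol.
Reaction (3): NaCl→Na2SO4 ratio 2:1 ⇒ n(Na2SO4) = 0.322378 mol.
Mass of Na2SO4 = 0.322378 × 142.04 = 45.7906 g.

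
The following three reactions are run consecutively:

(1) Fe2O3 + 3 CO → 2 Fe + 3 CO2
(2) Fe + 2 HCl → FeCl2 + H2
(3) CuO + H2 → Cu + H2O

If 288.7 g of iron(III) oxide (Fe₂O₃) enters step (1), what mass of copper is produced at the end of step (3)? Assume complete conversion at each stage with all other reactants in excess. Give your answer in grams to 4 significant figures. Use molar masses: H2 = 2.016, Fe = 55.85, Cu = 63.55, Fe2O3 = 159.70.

229.8 g

n(Fe2O3) = 288.7 / 159.70 = 1.8078 mol.
Reaction (1): Fe2O3→Fe ratio 1:2 ⇒ n(Fe) = 3.6155 mol.
Reaction (2): Fe→H2 ratio 1:1 ⇒ n(H2) = 3.6155 mol.
Reaction (3): H2→Cu ratio 1:1 ⇒ n(Cu) = 3.6155 mol.
Mass of Cu = 3.6155 × 63.55 = 229.77 g.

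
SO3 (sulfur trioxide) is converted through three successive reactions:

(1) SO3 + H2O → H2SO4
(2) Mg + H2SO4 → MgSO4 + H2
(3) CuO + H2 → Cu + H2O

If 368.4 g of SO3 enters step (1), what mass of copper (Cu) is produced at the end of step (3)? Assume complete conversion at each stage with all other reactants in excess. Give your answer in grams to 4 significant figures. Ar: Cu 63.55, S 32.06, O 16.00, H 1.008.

M(SO3) = 32.06 + 3(16.00) = 80.06 g/mol.
M(Cu) = 63.55 g/mol.
n(SO3) = 368.4 / 80.06 = 4.6015 mol.
Reaction (1): SO3→H2SO4 ratio 1:1 ⇒ n(H2SO4) = 4.6015 mol.
Reaction (2): H2SO4→H2 ratio 1:1 ⇒ n(H2) = 4.6015 mol.
Reaction (3): H2→Cu ratio 1:1 ⇒ n(Cu) = 4.6015 mol.
Mass of Cu = 4.6015 × 63.55 = 292.43 g.

292.4 g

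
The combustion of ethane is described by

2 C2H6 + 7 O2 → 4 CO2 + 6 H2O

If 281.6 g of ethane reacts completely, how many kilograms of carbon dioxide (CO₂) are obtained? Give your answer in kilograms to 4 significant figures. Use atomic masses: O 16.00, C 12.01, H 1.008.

0.8243 kg

M(C2H6) = 2(12.01) + 6(1.008) = 30.068 g/mol.
M(CO2) = 12.01 + 2(16.00) = 44.01 g/mol.
n(C2H6) = 281.60 g / 30.068 g/mol = 9.3654 mol.
From the equation the C2H6:CO2 mole ratio is 2:4, so n(CO2) = 9.3654 × 4/2 = 18.731 mol.
Mass of CO2 = 18.731 mol × 44.01 g/mol = 824.35 g.
Converting to kg: 824.35 g = 0.8243 kg.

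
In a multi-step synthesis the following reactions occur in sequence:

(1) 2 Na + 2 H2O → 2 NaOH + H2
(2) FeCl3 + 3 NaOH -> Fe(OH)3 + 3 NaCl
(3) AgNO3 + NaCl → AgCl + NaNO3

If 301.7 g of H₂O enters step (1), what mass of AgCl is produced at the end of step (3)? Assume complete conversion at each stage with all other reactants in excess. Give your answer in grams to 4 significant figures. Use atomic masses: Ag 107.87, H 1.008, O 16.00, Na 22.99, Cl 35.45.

2400 g

M(H2O) = 2(1.008) + 16.00 = 18.016 g/mol.
M(AgCl) = 107.87 + 35.45 = 143.32 g/mol.
n(H2O) = 301.7 / 18.016 = 16.746 mol.
Reaction (1): H2O→NaOH ratio 2:2 ⇒ n(NaOH) = 16.746 mol.
Reaction (2): NaOH→NaCl ratio 3:3 ⇒ n(NaCl) = 16.746 mol.
Reaction (3): NaCl→AgCl ratio 1:1 ⇒ n(AgCl) = 16.746 mol.
Mass of AgCl = 16.746 × 143.32 = 2400.1 g.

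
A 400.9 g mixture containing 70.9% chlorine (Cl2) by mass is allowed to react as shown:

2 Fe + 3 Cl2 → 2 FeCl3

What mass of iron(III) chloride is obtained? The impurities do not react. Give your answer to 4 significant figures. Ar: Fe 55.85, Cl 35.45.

Mass of pure Cl2 = 400.9 g × 0.709 = 284.24 g.
M(Cl2) = 2(35.45) = 70.90 g/mol.
M(FeCl3) = 55.85 + 3(35.45) = 162.20 g/mol.
n(Cl2) = 284.24 g / 70.90 g/mol = 4.0090 mol.
From the equation the Cl2:FeCl3 mole ratio is 3:2, so n(FeCl3) = 4.0090 × 2/3 = 2.6727 mol.
Mass of FeCl3 = 2.6727 mol × 162.20 g/mol = 433.51 g.

433.5 g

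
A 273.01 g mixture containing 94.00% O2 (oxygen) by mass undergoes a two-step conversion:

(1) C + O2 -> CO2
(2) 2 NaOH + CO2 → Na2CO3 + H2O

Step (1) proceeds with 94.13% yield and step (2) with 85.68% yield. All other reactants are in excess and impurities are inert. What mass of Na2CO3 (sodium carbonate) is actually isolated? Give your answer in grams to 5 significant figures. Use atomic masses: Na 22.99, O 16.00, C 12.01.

Pure O2 = 273.01 × 0.9400 = 256.629 g.
M(O2) = 2(16.00) = 32.00 g/mol.
M(Na2CO3) = 2(22.99) + 12.01 + 3(16.00) = 105.99 g/mol.
n(O2) = 256.629 / 32.00 = 8.01967 mol.
Step 1 (O2:CO2 = 1:1): theoretical n(CO2) = 8.01967 mol; at 94.13% yield, n(CO2) = 7.54891 mol.
Step 2 (CO2:Na2CO3 = 1:1): theoretical n(Na2CO3) = 7.54891 mol, so theoretical mass = 7.54891 × 105.99 = 800.109 g.
At 85.68% yield, actual mass of Na2CO3 = 800.109 × 0.8568 = 685.534 g.

685.53 g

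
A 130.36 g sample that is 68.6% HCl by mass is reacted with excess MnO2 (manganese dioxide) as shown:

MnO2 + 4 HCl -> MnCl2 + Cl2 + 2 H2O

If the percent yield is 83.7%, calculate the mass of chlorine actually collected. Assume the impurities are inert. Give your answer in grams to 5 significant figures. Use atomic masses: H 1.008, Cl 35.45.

Pure HCl available = 130.36 g × 0.686 = 89.4270 g.
M(HCl) = 1.008 + 35.45 = 36.458 g/mol.
M(Cl2) = 2(35.45) = 70.90 g/mol.
n(HCl) = 89.4270 g / 36.458 g/mol = 2.45288 mol.
From the equation the HCl:Cl2 mole ratio is 4:1, so n(Cl2) = 2.45288 × 1/4 = 0.613219 mol.
Mass of Cl2 = 0.613219 mol × 70.90 g/mol = 43.4772 g.
Actual mass collected = 43.4772 g × 0.837 = 36.3904 g.

36.390 g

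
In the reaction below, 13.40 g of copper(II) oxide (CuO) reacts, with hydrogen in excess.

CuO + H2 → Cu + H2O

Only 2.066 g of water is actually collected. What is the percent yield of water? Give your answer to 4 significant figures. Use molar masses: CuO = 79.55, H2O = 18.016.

n(CuO) = 13.400 g / 79.55 g/mol = 0.16845 mol.
From the equation the CuO:H2O mole ratio is 1:1, so n(H2O) = 0.16845 × 1/1 = 0.16845 mol.
Mass of H2O = 0.16845 mol × 18.016 g/mol = 3.0348 g.
This is the theoretical yield. Percent yield = 2.066 g / 3.0348 g × 100% = 68.078%.

68.08 %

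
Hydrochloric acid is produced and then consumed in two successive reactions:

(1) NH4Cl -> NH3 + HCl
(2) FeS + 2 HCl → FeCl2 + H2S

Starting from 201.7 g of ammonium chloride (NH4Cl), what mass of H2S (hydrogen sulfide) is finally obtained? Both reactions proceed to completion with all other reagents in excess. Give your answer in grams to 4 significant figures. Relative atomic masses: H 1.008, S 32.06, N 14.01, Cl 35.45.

M(NH4Cl) = 14.01 + 4(1.008) + 35.45 = 53.492 g/mol.
M(H2S) = 2(1.008) + 32.06 = 34.076 g/mol.
n(NH4Cl) = 201.70 / 53.492 = 3.7707 mol.
Step 1 gives a 1:1 ratio of NH4Cl to HCl, so n(HCl) = 3.7707 mol.
In step 2 the HCl:H2S ratio is 2:1, so n(H2S) = 1.8853 mol.
Mass of H2S = 1.8853 × 34.076 = 64.244 g.

64.24 g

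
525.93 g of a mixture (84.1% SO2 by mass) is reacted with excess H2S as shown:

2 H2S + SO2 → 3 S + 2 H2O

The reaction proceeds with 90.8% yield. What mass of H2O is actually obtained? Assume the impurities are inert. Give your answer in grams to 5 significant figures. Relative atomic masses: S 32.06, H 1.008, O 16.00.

225.90 g

Pure SO2 available = 525.93 g × 0.841 = 442.307 g.
M(SO2) = 32.06 + 2(16.00) = 64.06 g/mol.
M(H2O) = 2(1.008) + 16.00 = 18.016 g/mol.
n(SO2) = 442.307 g / 64.06 g/mol = 6.90458 mol.
From the equation the SO2:H2O mole ratio is 1:2, so n(H2O) = 6.90458 × 2/1 = 13.8092 mol.
Mass of H2O = 13.8092 mol × 18.016 g/mol = 248.786 g.
Actual mass collected = 248.786 g × 0.908 = 225.897 g.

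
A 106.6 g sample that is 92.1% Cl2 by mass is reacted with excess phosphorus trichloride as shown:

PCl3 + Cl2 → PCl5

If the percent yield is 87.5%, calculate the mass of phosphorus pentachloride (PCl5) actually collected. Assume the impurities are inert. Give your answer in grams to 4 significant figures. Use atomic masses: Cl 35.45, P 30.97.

252.3 g

Pure Cl2 available = 106.6 g × 0.921 = 98.179 g.
M(Cl2) = 2(35.45) = 70.90 g/mol.
M(PCl5) = 30.97 + 5(35.45) = 208.22 g/mol.
n(Cl2) = 98.179 g / 70.90 g/mol = 1.3847 mol.
From the equation the Cl2:PCl5 mole ratio is 1:1, so n(PCl5) = 1.3847 × 1/1 = 1.3847 mol.
Mass of PCl5 = 1.3847 mol × 208.22 g/mol = 288.33 g.
Actual mass collected = 288.33 g × 0.875 = 252.29 g.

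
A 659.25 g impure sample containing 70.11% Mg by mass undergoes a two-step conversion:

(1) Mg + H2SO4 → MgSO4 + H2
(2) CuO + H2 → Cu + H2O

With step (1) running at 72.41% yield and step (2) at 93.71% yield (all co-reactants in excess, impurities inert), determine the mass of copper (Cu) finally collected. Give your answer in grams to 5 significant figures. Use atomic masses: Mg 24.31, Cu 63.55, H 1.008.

819.87 g

Pure Mg = 659.25 × 0.7011 = 462.200 g.
M(Mg) = 24.31 g/mol.
M(Cu) = 63.55 g/mol.
n(Mg) = 462.200 / 24.31 = 19.0128 mol.
Step 1 (Mg:H2 = 1:1): theoretical n(H2) = 19.0128 mol; at 72.41% yield, n(H2) = 13.7671 mol.
Step 2 (H2:Cu = 1:1): theoretical n(Cu) = 13.7671 mol, so theoretical mass = 13.7671 × 63.55 = 874.902 g.
At 93.71% yield, actual mass of Cu = 874.902 × 0.9371 = 819.870 g.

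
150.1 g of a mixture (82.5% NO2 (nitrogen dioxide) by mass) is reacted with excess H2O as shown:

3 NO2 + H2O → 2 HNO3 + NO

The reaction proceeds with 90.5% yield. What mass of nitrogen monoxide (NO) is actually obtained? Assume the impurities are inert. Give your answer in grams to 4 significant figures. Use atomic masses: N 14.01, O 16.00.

24.37 g

Pure NO2 available = 150.1 g × 0.825 = 123.83 g.
M(NO2) = 14.01 + 2(16.00) = 46.01 g/mol.
M(NO) = 14.01 + 16.00 = 30.01 g/mol.
n(NO2) = 123.83 g / 46.01 g/mol = 2.6914 mol.
From the equation the NO2:NO mole ratio is 3:1, so n(NO) = 2.6914 × 1/3 = 0.89714 mol.
Mass of NO = 0.89714 mol × 30.01 g/mol = 26.923 g.
Actual mass collected = 26.923 g × 0.905 = 24.366 g.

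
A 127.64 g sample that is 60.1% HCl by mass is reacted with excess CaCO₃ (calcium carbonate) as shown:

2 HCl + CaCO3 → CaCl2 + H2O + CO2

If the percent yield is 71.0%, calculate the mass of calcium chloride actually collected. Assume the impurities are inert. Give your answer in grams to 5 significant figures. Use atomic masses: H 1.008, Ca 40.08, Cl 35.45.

82.898 g

Pure HCl available = 127.64 g × 0.601 = 76.7116 g.
M(HCl) = 1.008 + 35.45 = 36.458 g/mol.
M(CaCl2) = 40.08 + 2(35.45) = 110.98 g/mol.
n(HCl) = 76.7116 g / 36.458 g/mol = 2.10411 mol.
From the equation the HCl:CaCl2 mole ratio is 2:1, so n(CaCl2) = 2.10411 × 1/2 = 1.05205 mol.
Mass of CaCl2 = 1.05205 mol × 110.98 g/mol = 116.757 g.
Actual mass collected = 116.757 g × 0.710 = 82.8975 g.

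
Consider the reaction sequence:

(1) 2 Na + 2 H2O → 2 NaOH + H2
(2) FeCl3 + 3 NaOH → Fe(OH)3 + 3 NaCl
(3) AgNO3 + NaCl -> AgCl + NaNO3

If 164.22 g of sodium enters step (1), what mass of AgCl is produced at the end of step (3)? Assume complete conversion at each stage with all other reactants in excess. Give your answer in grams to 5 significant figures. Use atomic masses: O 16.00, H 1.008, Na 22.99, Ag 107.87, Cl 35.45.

M(Na) = 22.99 g/mol.
M(AgCl) = 107.87 + 35.45 = 143.32 g/mol.
n(Na) = 164.22 / 22.99 = 7.14311 mol.
Reaction (1): Na→NaOH ratio 2:2 ⇒ n(NaOH) = 7.14311 mol.
Reaction (2): NaOH→NaCl ratio 3:3 ⇒ n(NaCl) = 7.14311 mol.
Reaction (3): NaCl→AgCl ratio 1:1 ⇒ n(AgCl) = 7.14311 mol.
Mass of AgCl = 7.14311 × 143.32 = 1023.75 g.

1023.7 g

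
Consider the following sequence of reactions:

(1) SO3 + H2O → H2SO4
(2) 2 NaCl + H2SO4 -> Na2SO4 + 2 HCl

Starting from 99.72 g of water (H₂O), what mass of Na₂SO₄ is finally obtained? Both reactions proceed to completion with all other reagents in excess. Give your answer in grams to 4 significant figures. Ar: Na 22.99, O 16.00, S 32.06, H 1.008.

786.2 g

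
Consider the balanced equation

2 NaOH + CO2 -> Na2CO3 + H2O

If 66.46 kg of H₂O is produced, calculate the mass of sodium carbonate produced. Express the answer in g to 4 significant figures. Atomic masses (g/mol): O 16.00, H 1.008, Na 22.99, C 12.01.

391000 g

M(H2O) = 2(1.008) + 16.00 = 18.016 g/mol.
M(Na2CO3) = 2(22.99) + 12.01 + 3(16.00) = 105.99 g/mol.
Convert: 66.46 kg = 66460 g.
n(H2O) = 66460 g / 18.016 g/mol = 3688.9 mol.
From the equation the H2O:Na2CO3 mole ratio is 1:1, so n(Na2CO3) = 3688.9 × 1/1 = 3688.9 mol.
Mass of Na2CO3 = 3688.9 mol × 105.99 g/mol = 390990 g.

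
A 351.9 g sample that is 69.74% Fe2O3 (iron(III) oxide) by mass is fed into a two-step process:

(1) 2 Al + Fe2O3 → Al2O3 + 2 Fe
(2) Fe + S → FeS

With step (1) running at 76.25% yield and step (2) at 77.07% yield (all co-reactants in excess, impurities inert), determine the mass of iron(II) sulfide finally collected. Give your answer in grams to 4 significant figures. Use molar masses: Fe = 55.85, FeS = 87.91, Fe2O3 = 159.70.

Pure Fe2O3 = 351.9 × 0.6974 = 245.42 g.
n(Fe2O3) = 245.42 / 159.70 = 1.5367 mol.
Step 1 (Fe2O3:Fe = 1:2): theoretical n(Fe) = 3.0735 mol; at 76.25% yield, n(Fe) = 2.3435 mol.
Step 2 (Fe:FeS = 1:1): theoretical n(FeS) = 2.3435 mol, so theoretical mass = 2.3435 × 87.91 = 206.02 g.
At 77.07% yield, actual mass of FeS = 206.02 × 0.7707 = 158.78 g.

158.8 g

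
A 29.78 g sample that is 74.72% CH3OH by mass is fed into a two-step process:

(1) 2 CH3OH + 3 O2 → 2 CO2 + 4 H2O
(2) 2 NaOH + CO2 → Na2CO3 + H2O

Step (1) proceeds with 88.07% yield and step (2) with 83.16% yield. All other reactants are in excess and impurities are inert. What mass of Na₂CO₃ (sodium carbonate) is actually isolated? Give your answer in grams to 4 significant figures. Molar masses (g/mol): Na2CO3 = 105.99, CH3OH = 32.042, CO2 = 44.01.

53.91 g

Pure CH3OH = 29.78 × 0.7472 = 22.252 g.
n(CH3OH) = 22.252 / 32.042 = 0.69445 mol.
Step 1 (CH3OH:CO2 = 2:2): theoretical n(CO2) = 0.69445 mol; at 88.07% yield, n(CO2) = 0.61160 mol.
Step 2 (CO2:Na2CO3 = 1:1): theoretical n(Na2CO3) = 0.61160 mol, so theoretical mass = 0.61160 × 105.99 = 64.824 g.
At 83.16% yield, actual mass of Na2CO3 = 64.824 × 0.8316 = 53.908 g.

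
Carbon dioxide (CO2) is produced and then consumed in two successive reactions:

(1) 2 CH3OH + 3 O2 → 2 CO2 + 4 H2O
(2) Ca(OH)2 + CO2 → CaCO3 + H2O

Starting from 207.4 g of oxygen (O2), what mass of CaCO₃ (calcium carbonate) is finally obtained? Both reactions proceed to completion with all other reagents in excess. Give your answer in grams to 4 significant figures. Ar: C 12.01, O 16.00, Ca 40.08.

M(O2) = 2(16.00) = 32.00 g/mol.
M(CaCO3) = 40.08 + 12.01 + 3(16.00) = 100.09 g/mol.
n(O2) = 207.40 / 32.00 = 6.4813 mol.
Step 1 gives a 3:2 ratio of O2 to CO2, so n(CO2) = 4.3208 mol.
In step 2 the CO2:CaCO3 ratio is 1:1, so n(CaCO3) = 4.3208 mol.
Mass of CaCO3 = 4.3208 × 100.09 = 432.47 g.

432.5 g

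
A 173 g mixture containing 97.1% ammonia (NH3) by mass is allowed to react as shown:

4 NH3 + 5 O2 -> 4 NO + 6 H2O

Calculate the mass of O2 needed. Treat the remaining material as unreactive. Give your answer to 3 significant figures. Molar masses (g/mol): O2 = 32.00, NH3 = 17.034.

394 g

Mass of pure NH3 = 173 g × 0.971 = 168.0 g.
n(NH3) = 168.0 g / 17.034 g/mol = 9.862 mol.
From the equation the NH3:O2 mole ratio is 4:5, so n(O2) = 9.862 × 5/4 = 12.33 mol.
Mass of O2 = 12.33 mol × 32.00 g/mol = 394.5 g.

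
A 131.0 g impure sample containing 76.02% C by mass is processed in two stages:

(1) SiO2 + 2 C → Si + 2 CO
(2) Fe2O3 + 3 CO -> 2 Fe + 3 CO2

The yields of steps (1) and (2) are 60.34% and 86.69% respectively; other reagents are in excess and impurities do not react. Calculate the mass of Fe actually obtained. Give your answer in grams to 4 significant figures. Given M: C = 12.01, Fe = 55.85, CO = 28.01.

161.5 g

Pure C = 131.0 × 0.7602 = 99.586 g.
n(C) = 99.586 / 12.01 = 8.2919 mol.
Step 1 (C:CO = 2:2): theoretical n(CO) = 8.2919 mol; at 60.34% yield, n(CO) = 5.0034 mol.
Step 2 (CO:Fe = 3:2): theoretical n(Fe) = 3.3356 mol, so theoretical mass = 3.3356 × 55.85 = 186.29 g.
At 86.69% yield, actual mass of Fe = 186.29 × 0.8669 = 161.50 g.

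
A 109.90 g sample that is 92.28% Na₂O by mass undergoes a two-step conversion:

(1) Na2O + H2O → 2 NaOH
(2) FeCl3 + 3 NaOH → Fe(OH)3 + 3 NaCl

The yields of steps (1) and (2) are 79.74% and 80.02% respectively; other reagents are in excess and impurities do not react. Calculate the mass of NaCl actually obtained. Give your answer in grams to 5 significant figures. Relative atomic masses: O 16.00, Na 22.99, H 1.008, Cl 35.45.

122.03 g

Pure Na2O = 109.90 × 0.9228 = 101.416 g.
M(Na2O) = 2(22.99) + 16.00 = 61.98 g/mol.
M(NaCl) = 22.99 + 35.45 = 58.44 g/mol.
n(Na2O) = 101.416 / 61.98 = 1.63627 mol.
Step 1 (Na2O:NaOH = 1:2): theoretical n(NaOH) = 3.27253 mol; at 79.74% yield, n(NaOH) = 2.60952 mol.
Step 2 (NaOH:NaCl = 3:3): theoretical n(NaCl) = 2.60952 mol, so theoretical mass = 2.60952 × 58.44 = 152.500 g.
At 80.02% yield, actual mass of NaCl = 152.500 × 0.8002 = 122.031 g.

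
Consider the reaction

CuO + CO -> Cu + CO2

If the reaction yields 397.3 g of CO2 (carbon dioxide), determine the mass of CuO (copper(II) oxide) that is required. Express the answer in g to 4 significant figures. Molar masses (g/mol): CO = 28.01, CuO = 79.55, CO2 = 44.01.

718.1 g

n(CO2) = 397.30 g / 44.01 g/mol = 9.0275 mol.
From the equation the CO2:CuO mole ratio is 1:1, so n(CuO) = 9.0275 × 1/1 = 9.0275 mol.
Mass of CuO = 9.0275 mol × 79.55 g/mol = 718.14 g.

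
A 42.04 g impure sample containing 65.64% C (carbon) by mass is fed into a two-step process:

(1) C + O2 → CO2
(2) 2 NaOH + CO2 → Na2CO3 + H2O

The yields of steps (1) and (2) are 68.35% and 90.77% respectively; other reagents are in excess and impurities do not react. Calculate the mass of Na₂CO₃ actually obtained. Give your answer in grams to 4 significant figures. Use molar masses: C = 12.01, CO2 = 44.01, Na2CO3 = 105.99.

Pure C = 42.04 × 0.6564 = 27.595 g.
n(C) = 27.595 / 12.01 = 2.2977 mol.
Step 1 (C:CO2 = 1:1): theoretical n(CO2) = 2.2977 mol; at 68.35% yield, n(CO2) = 1.5705 mol.
Step 2 (CO2:Na2CO3 = 1:1): theoretical n(Na2CO3) = 1.5705 mol, so theoretical mass = 1.5705 × 105.99 = 166.45 g.
At 90.77% yield, actual mass of Na2CO3 = 166.45 × 0.9077 = 151.09 g.

151.1 g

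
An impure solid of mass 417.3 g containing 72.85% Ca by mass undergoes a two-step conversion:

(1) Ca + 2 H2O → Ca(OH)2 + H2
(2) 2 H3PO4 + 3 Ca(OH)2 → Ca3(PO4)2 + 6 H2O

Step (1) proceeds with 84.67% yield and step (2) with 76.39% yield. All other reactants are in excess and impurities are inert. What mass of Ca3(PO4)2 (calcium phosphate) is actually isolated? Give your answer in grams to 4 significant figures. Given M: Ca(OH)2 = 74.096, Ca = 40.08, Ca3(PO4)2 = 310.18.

Pure Ca = 417.3 × 0.7285 = 304.00 g.
n(Ca) = 304.00 / 40.08 = 7.5849 mol.
Step 1 (Ca:Ca(OH)2 = 1:1): theoretical n(Ca(OH)2) = 7.5849 mol; at 84.67% yield, n(Ca(OH)2) = 6.4221 mol.
Step 2 (Ca(OH)2:Ca3(PO4)2 = 3:1): theoretical n(Ca3(PO4)2) = 2.1407 mol, so theoretical mass = 2.1407 × 310.18 = 664.01 g.
At 76.39% yield, actual mass of Ca3(PO4)2 = 664.01 × 0.7639 = 507.23 g.

507.2 g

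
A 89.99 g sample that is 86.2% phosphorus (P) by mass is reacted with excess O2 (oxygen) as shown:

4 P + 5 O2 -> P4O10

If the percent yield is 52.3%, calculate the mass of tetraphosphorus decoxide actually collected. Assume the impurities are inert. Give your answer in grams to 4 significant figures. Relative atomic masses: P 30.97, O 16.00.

Pure P available = 89.99 g × 0.862 = 77.571 g.
M(P) = 30.97 g/mol.
M(P4O10) = 4(30.97) + 10(16.00) = 283.88 g/mol.
n(P) = 77.571 g / 30.97 g/mol = 2.5047 mol.
From the equation the P:P4O10 mole ratio is 4:1, so n(P4O10) = 2.5047 × 1/4 = 0.62618 mol.
Mass of P4O10 = 0.62618 mol × 283.88 g/mol = 177.76 g.
Actual mass collected = 177.76 g × 0.523 = 92.969 g.

92.97 g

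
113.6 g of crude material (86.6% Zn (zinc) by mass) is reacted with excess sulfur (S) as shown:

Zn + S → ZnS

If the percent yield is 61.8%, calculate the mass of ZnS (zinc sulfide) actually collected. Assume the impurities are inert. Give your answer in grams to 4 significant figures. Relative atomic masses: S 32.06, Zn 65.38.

Pure Zn available = 113.6 g × 0.866 = 98.378 g.
M(Zn) = 65.38 g/mol.
M(ZnS) = 65.38 + 32.06 = 97.44 g/mol.
n(Zn) = 98.378 g / 65.38 g/mol = 1.5047 mol.
From the equation the Zn:ZnS mole ratio is 1:1, so n(ZnS) = 1.5047 × 1/1 = 1.5047 mol.
Mass of ZnS = 1.5047 mol × 97.44 g/mol = 146.62 g.
Actual mass collected = 146.62 g × 0.618 = 90.610 g.

90.61 g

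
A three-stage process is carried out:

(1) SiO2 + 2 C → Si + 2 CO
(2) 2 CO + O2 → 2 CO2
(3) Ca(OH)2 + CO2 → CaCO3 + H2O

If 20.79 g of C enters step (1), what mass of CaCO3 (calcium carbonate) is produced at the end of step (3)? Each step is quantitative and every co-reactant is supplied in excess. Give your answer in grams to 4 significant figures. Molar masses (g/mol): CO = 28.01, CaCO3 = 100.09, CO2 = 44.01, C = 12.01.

n(C) = 20.79 / 12.01 = 1.7311 mol.
Reaction (1): C→CO ratio 2:2 ⇒ n(CO) = 1.7311 mol.
Reaction (2): CO→CO2 ratio 2:2 ⇒ n(CO2) = 1.7311 mol.
Reaction (3): CO2→CaCO3 ratio 1:1 ⇒ n(CaCO3) = 1.7311 mol.
Mass of CaCO3 = 1.7311 × 100.09 = 173.26 g.

173.3 g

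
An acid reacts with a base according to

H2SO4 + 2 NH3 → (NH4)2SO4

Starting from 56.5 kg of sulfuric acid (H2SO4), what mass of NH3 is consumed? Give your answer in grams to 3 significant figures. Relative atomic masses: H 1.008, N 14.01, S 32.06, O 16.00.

M(H2SO4) = 2(1.008) + 32.06 + 4(16.00) = 98.076 g/mol.
M(NH3) = 14.01 + 3(1.008) = 17.034 g/mol.
Convert: 56.5 kg = 56500 g.
n(H2SO4) = 56500 g / 98.076 g/mol = 576.1 mol.
From the equation the H2SO4:NH3 mole ratio is 1:2, so n(NH3) = 576.1 × 2/1 = 1152 mol.
Mass of NH3 = 1152 mol × 17.034 g/mol = 19630 g.

19600 g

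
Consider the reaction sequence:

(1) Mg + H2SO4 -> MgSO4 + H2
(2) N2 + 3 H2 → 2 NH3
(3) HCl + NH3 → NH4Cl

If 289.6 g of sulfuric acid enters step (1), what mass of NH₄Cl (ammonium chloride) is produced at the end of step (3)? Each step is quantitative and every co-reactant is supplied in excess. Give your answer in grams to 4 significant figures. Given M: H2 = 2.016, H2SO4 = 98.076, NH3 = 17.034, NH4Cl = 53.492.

n(H2SO4) = 289.6 / 98.076 = 2.9528 mol.
Reaction (1): H2SO4→H2 ratio 1:1 ⇒ n(H2) = 2.9528 mol.
Reaction (2): H2→NH3 ratio 3:2 ⇒ n(NH3) = 1.9685 mol.
Reaction (3): NH3→NH4Cl ratio 1:1 ⇒ n(NH4Cl) = 1.9685 mol.
Mass of NH4Cl = 1.9685 × 53.492 = 105.30 g.

105.3 g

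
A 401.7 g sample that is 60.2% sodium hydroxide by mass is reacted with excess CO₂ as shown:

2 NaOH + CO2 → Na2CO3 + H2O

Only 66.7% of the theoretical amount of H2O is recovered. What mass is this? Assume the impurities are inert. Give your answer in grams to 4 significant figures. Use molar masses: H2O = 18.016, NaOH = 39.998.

Pure NaOH available = 401.7 g × 0.602 = 241.82 g.
n(NaOH) = 241.82 g / 39.998 g/mol = 6.0459 mol.
From the equation the NaOH:H2O mole ratio is 2:1, so n(H2O) = 6.0459 × 1/2 = 3.0229 mol.
Mass of H2O = 3.0229 mol × 18.016 g/mol = 54.461 g.
Actual mass collected = 54.461 g × 0.667 = 36.326 g.

36.33 g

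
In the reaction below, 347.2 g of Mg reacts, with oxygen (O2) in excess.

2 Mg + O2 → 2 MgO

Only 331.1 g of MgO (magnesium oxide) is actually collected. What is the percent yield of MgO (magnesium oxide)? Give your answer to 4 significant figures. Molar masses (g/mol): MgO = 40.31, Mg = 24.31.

57.51 %

n(Mg) = 347.20 g / 24.31 g/mol = 14.282 mol.
From the equation the Mg:MgO mole ratio is 2:2, so n(MgO) = 14.282 × 2/2 = 14.282 mol.
Mass of MgO = 14.282 mol × 40.31 g/mol = 575.72 g.
This is the theoretical yield. Percent yield = 331.1 g / 575.72 g × 100% = 57.511%.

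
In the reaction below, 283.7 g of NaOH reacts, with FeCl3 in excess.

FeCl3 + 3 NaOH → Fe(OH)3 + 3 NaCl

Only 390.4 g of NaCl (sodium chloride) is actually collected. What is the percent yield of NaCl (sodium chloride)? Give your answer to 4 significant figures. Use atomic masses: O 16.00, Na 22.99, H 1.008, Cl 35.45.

94.18 %

M(NaOH) = 22.99 + 16.00 + 1.008 = 39.998 g/mol.
M(NaCl) = 22.99 + 35.45 = 58.44 g/mol.
n(NaOH) = 283.70 g / 39.998 g/mol = 7.0929 mol.
From the equation the NaOH:NaCl mole ratio is 3:3, so n(NaCl) = 7.0929 × 3/3 = 7.0929 mol.
Mass of NaCl = 7.0929 mol × 58.44 g/mol = 414.51 g.
This is the theoretical yield. Percent yield = 390.4 g / 414.51 g × 100% = 94.184%.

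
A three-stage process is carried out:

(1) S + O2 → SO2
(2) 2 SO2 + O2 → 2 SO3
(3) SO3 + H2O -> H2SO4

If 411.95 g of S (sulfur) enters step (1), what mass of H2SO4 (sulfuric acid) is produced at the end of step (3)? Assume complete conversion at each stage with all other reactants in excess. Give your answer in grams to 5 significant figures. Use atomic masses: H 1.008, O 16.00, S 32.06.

1260.2 g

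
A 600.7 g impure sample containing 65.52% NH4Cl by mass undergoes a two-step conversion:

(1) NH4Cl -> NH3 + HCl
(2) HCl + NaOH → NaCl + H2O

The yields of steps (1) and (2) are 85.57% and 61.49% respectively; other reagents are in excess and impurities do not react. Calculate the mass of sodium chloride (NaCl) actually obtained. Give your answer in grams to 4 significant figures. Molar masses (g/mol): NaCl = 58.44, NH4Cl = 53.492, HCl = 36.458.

226.2 g

Pure NH4Cl = 600.7 × 0.6552 = 393.58 g.
n(NH4Cl) = 393.58 / 53.492 = 7.3577 mol.
Step 1 (NH4Cl:HCl = 1:1): theoretical n(HCl) = 7.3577 mol; at 85.57% yield, n(HCl) = 6.2960 mol.
Step 2 (HCl:NaCl = 1:1): theoretical n(NaCl) = 6.2960 mol, so theoretical mass = 6.2960 × 58.44 = 367.94 g.
At 61.49% yield, actual mass of NaCl = 367.94 × 0.6149 = 226.24 g.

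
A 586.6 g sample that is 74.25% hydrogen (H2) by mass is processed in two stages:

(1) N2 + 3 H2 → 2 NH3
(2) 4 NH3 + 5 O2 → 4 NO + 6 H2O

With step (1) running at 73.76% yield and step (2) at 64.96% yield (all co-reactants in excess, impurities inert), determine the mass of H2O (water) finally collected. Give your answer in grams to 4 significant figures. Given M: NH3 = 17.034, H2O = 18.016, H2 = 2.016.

Pure H2 = 586.6 × 0.7425 = 435.55 g.
n(H2) = 435.55 / 2.016 = 216.05 mol.
Step 1 (H2:NH3 = 3:2): theoretical n(NH3) = 144.03 mol; at 73.76% yield, n(NH3) = 106.24 mol.
Step 2 (NH3:H2O = 4:6): theoretical n(H2O) = 159.36 mol, so theoretical mass = 159.36 × 18.016 = 2871.0 g.
At 64.96% yield, actual mass of H2O = 2871.0 × 0.6496 = 1865.0 g.

1865 g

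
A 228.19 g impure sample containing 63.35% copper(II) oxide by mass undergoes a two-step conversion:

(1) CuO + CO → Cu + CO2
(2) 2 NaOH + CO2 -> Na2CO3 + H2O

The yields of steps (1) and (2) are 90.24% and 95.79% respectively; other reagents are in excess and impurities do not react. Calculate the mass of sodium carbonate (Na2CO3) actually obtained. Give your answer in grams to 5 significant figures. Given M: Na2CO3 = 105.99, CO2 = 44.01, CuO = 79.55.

166.49 g

Pure CuO = 228.19 × 0.6335 = 144.558 g.
n(CuO) = 144.558 / 79.55 = 1.81720 mol.
Step 1 (CuO:CO2 = 1:1): theoretical n(CO2) = 1.81720 mol; at 90.24% yield, n(CO2) = 1.63984 mol.
Step 2 (CO2:Na2CO3 = 1:1): theoretical n(Na2CO3) = 1.63984 mol, so theoretical mass = 1.63984 × 105.99 = 173.807 g.
At 95.79% yield, actual mass of Na2CO3 = 173.807 × 0.9579 = 166.490 g.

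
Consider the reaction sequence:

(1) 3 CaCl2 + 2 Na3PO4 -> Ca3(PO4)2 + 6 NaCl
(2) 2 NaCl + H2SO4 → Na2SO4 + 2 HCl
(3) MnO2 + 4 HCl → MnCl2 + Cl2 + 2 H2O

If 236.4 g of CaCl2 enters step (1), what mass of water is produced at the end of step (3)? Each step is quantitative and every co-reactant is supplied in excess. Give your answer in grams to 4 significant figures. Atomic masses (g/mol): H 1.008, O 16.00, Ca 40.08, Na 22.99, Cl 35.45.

M(CaCl2) = 40.08 + 2(35.45) = 110.98 g/mol.
M(H2O) = 2(1.008) + 16.00 = 18.016 g/mol.
n(CaCl2) = 236.4 / 110.98 = 2.1301 mol.
Reaction (1): CaCl2→NaCl ratio 3:6 ⇒ n(NaCl) = 4.2602 mol.
Reaction (2): NaCl→HCl ratio 2:2 ⇒ n(HCl) = 4.2602 mol.
Reaction (3): HCl→H2O ratio 4:2 ⇒ n(H2O) = 2.1301 mol.
Mass of H2O = 2.1301 × 18.016 = 38.376 g.

38.38 g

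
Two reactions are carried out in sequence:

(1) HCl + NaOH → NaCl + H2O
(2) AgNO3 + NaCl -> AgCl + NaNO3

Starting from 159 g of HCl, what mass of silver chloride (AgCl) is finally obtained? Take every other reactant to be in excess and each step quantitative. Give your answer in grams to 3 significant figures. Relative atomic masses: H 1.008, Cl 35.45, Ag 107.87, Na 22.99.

M(HCl) = 1.008 + 35.45 = 36.458 g/mol.
M(AgCl) = 107.87 + 35.45 = 143.32 g/mol.
n(HCl) = 159.0 / 36.458 = 4.361 mol.
Step 1 gives a 1:1 ratio of HCl to NaCl, so n(NaCl) = 4.361 mol.
In step 2 the NaCl:AgCl ratio is 1:1, so n(AgCl) = 4.361 mol.
Mass of AgCl = 4.361 × 143.32 = 625.0 g.

625 g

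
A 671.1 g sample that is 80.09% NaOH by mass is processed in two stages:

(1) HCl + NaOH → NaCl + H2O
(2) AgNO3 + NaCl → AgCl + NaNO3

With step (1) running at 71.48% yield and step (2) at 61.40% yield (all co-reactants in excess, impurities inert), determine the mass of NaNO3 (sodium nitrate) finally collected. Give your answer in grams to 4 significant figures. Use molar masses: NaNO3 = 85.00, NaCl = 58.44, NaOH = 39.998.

Pure NaOH = 671.1 × 0.8009 = 537.48 g.
n(NaOH) = 537.48 / 39.998 = 13.438 mol.
Step 1 (NaOH:NaCl = 1:1): theoretical n(NaCl) = 13.438 mol; at 71.48% yield, n(NaCl) = 9.6053 mol.
Step 2 (NaCl:NaNO3 = 1:1): theoretical n(NaNO3) = 9.6053 mol, so theoretical mass = 9.6053 × 85.00 = 816.45 g.
At 61.40% yield, actual mass of NaNO3 = 816.45 × 0.6140 = 501.30 g.

501.3 g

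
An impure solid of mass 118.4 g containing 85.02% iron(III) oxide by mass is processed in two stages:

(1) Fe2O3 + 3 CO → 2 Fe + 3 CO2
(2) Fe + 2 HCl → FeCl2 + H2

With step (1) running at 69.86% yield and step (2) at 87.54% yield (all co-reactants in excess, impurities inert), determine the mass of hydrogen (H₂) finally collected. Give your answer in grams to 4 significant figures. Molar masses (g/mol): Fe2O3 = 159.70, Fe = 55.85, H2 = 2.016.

1.554 g

Pure Fe2O3 = 118.4 × 0.8502 = 100.66 g.
n(Fe2O3) = 100.66 / 159.70 = 0.63033 mol.
Step 1 (Fe2O3:Fe = 1:2): theoretical n(Fe) = 1.2607 mol; at 69.86% yield, n(Fe) = 0.88070 mol.
Step 2 (Fe:H2 = 1:1): theoretical n(H2) = 0.88070 mol, so theoretical mass = 0.88070 × 2.016 = 1.7755 g.
At 87.54% yield, actual mass of H2 = 1.7755 × 0.8754 = 1.5543 g.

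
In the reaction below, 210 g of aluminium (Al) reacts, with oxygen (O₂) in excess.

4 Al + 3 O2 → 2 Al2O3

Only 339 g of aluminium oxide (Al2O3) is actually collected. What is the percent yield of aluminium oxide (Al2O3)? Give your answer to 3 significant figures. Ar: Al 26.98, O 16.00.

M(Al) = 26.98 g/mol.
M(Al2O3) = 2(26.98) + 3(16.00) = 101.96 g/mol.
n(Al) = 210.0 g / 26.98 g/mol = 7.784 mol.
From the equation the Al:Al2O3 mole ratio is 4:2, so n(Al2O3) = 7.784 × 2/4 = 3.892 mol.
Mass of Al2O3 = 3.892 mol × 101.96 g/mol = 396.8 g.
This is the theoretical yield. Percent yield = 339 g / 396.8 g × 100% = 85.43%.

85.4 %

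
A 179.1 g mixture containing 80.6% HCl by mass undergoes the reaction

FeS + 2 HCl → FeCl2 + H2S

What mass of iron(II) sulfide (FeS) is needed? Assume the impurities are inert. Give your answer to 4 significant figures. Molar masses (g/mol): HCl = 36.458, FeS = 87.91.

Mass of pure HCl = 179.1 g × 0.806 = 144.35 g.
n(HCl) = 144.35 g / 36.458 g/mol = 3.9595 mol.
From the equation the HCl:FeS mole ratio is 2:1, so n(FeS) = 3.9595 × 1/2 = 1.9797 mol.
Mass of FeS = 1.9797 mol × 87.91 g/mol = 174.04 g.

174.0 g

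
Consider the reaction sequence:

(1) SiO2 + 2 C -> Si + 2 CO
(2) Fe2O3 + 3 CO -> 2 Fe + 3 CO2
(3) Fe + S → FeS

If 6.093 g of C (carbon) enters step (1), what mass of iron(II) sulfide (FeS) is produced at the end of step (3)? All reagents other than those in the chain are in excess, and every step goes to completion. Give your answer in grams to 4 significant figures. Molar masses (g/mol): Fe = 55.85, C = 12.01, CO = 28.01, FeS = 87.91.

n(C) = 6.093 / 12.01 = 0.50733 mol.
Reaction (1): C→CO ratio 2:2 ⇒ n(CO) = 0.50733 mol.
Reaction (2): CO→Fe ratio 3:2 ⇒ n(Fe) = 0.33822 mol.
Reaction (3): Fe→FeS ratio 1:1 ⇒ n(FeS) = 0.33822 mol.
Mass of FeS = 0.33822 × 87.91 = 29.733 g.

29.73 g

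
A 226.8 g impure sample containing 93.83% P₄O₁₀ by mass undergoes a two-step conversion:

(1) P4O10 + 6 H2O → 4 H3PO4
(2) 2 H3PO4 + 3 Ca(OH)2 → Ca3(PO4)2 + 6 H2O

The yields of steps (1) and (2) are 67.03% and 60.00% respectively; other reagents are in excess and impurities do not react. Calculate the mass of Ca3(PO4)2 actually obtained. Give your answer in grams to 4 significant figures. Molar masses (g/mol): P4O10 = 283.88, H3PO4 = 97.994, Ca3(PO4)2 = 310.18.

Pure P4O10 = 226.8 × 0.9383 = 212.81 g.
n(P4O10) = 212.81 / 283.88 = 0.74964 mol.
Step 1 (P4O10:H3PO4 = 1:4): theoretical n(H3PO4) = 2.9985 mol; at 67.03% yield, n(H3PO4) = 2.0099 mol.
Step 2 (H3PO4:Ca3(PO4)2 = 2:1): theoretical n(Ca3(PO4)2) = 1.0050 mol, so theoretical mass = 1.0050 × 310.18 = 311.72 g.
At 60.00% yield, actual mass of Ca3(PO4)2 = 311.72 × 0.6000 = 187.03 g.

187.0 g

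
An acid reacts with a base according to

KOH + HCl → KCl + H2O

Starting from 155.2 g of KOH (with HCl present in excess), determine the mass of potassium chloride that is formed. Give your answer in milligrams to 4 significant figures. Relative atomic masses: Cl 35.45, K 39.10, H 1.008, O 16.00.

206200 mg

M(KOH) = 39.10 + 16.00 + 1.008 = 56.108 g/mol.
M(KCl) = 39.10 + 35.45 = 74.55 g/mol.
n(KOH) = 155.20 g / 56.108 g/mol = 2.7661 mol.
From the equation the KOH:KCl mole ratio is 1:1, so n(KCl) = 2.7661 × 1/1 = 2.7661 mol.
Mass of KCl = 2.7661 mol × 74.55 g/mol = 206.21 g.
Converting to mg: 206.21 g = 206200 mg.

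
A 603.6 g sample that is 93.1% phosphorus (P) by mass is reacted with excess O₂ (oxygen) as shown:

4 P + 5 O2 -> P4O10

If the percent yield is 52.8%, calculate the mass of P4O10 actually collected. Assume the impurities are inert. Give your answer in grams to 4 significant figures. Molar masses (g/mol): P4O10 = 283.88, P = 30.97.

Pure P available = 603.6 g × 0.931 = 561.95 g.
n(P) = 561.95 g / 30.97 g/mol = 18.145 mol.
From the equation the P:P4O10 mole ratio is 4:1, so n(P4O10) = 18.145 × 1/4 = 4.5363 mol.
Mass of P4O10 = 4.5363 mol × 283.88 g/mol = 1287.8 g.
Actual mass collected = 1287.8 g × 0.528 = 679.93 g.

679.9 g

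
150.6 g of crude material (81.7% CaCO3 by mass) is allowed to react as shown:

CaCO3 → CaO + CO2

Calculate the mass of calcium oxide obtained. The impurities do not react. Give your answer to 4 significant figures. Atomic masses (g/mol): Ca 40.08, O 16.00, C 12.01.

68.94 g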